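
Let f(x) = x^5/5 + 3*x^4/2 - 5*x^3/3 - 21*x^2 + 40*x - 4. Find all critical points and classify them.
f'(x) = x^4 + 6*x^3 - 5*x^2 - 42*x + 40

Solve f'(x) = 0:
  Factor: x^4 + 6*x^3 - 5*x^2 - 42*x + 40 = (x - 2)*(x - 1)*(x + 4)*(x + 5) = 0.
  ⇒ x = -5, -4, 1, 2

f''(x) = 4*x^3 + 18*x^2 - 10*x - 42
Second-derivative test at each critical point:
  f''(-5) = -42 < 0 → local maximum
  f''(-4) = 30 > 0 → local minimum
  f''(1) = -30 < 0 → local maximum
  f''(2) = 42 > 0 → local minimum

Critical points: x = -5 (local maximum); x = -4 (local minimum); x = 1 (local maximum); x = 2 (local minimum)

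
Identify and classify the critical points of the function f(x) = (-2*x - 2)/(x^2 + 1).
f'(x) = 2*(-x^2 + 2*x*(x + 1) - 1)/(x^2 + 1)^2

Solve f'(x) = 0:
  f'(x) = 2*(x^2 + 2*x - 1)/(x^2 + 1)^2; the denominator is positive wherever f is defined, so f'(x) = 0 ⇔ 2*x^2 + 4*x - 2 = 0.
  Factor: 2*x^2 + 4*x - 2 = 2*(x^2 + 2*x - 1); x^2 + 2*x - 1 = 0 has no rational roots; quadratic formula: x = (-2 ± √8)/2.
  ⇒ x = -sqrt(2) - 1 ≈ -2.4142, -1 + sqrt(2) ≈ 0.4142

f''(x) = 4*(-4*x^2*(x + 1) + (3*x + 1)*(x^2 + 1))/(x^2 + 1)^3
Second-derivative test at each critical point:
  f''(-2.4142) = -0.1213 < 0 → local maximum
  f''(0.4142) = 4.1213 > 0 → local minimum

Critical points: x = -sqrt(2) - 1 ≈ -2.4142 (local maximum); x = -1 + sqrt(2) ≈ 0.4142 (local minimum)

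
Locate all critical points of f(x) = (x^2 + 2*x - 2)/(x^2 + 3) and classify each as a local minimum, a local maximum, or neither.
f'(x) = 2*(-x^2 + 5*x + 3)/(x^4 + 6*x^2 + 9)

Solve f'(x) = 0:
  f'(x) = -2*(x^2 - 5*x - 3)/(x^2 + 3)^2; the denominator is positive wherever f is defined, so f'(x) = 0 ⇔ -2*x^2 + 10*x + 6 = 0.
  Factor: -2*x^2 + 10*x + 6 = -2*(x^2 - 5*x - 3); x^2 - 5*x - 3 = 0 has no rational roots; quadratic formula: x = (5 ± √37)/2.
  ⇒ x = 5/2 - sqrt(37)/2 ≈ -0.5414, 5/2 + sqrt(37)/2 ≈ 5.5414

f''(x) = 2*(2*x^3 - 15*x^2 - 18*x + 15)/(x^6 + 9*x^4 + 27*x^2 + 27)
Second-derivative test at each critical point:
  f''(-0.5414) = 1.1218 > 0 → local minimum
  f''(5.5414) = -0.0107 < 0 → local maximum

Critical points: x = 5/2 - sqrt(37)/2 ≈ -0.5414 (local minimum); x = 5/2 + sqrt(37)/2 ≈ 5.5414 (local maximum)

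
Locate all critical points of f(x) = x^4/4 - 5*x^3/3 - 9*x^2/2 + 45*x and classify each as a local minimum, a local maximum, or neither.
f'(x) = x^3 - 5*x^2 - 9*x + 45

Solve f'(x) = 0:
  Factor: x^3 - 5*x^2 - 9*x + 45 = (x - 5)*(x - 3)*(x + 3) = 0.
  ⇒ x = -3, 3, 5

f''(x) = 3*x^2 - 10*x - 9
Second-derivative test at each critical point:
  f''(-3) = 48 > 0 → local minimum
  f''(3) = -12 < 0 → local maximum
  f''(5) = 16 > 0 → local minimum

Critical points: x = -3 (local minimum); x = 3 (local maximum); x = 5 (local minimum)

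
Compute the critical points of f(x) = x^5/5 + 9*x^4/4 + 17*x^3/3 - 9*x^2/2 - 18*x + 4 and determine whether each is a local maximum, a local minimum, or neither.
f'(x) = x^4 + 9*x^3 + 17*x^2 - 9*x - 18

Solve f'(x) = 0:
  Factor: x^4 + 9*x^3 + 17*x^2 - 9*x - 18 = (x - 1)*(x + 1)*(x + 3)*(x + 6) = 0.
  ⇒ x = -6, -3, -1, 1

f''(x) = 4*x^3 + 27*x^2 + 34*x - 9
Second-derivative test at each critical point:
  f''(-6) = -105 < 0 → local maximum
  f''(-3) = 24 > 0 → local minimum
  f''(-1) = -20 < 0 → local maximum
  f''(1) = 56 > 0 → local minimum

Critical points: x = -6 (local maximum); x = -3 (local minimum); x = -1 (local maximum); x = 1 (local minimum)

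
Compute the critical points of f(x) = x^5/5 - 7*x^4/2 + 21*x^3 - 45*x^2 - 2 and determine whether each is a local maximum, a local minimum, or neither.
f'(x) = x*(x^3 - 14*x^2 + 63*x - 90)

Solve f'(x) = 0:
  Factor: x^4 - 14*x^3 + 63*x^2 - 90*x = x*(x - 6)*(x - 5)*(x - 3) = 0.
  ⇒ x = 0, 3, 5, 6

f''(x) = 4*x^3 - 42*x^2 + 126*x - 90
Second-derivative test at each critical point:
  f''(0) = -90 < 0 → local maximum
  f''(3) = 18 > 0 → local minimum
  f''(5) = -10 < 0 → local maximum
  f''(6) = 18 > 0 → local minimum

Critical points: x = 0 (local maximum); x = 3 (local minimum); x = 5 (local maximum); x = 6 (local minimum)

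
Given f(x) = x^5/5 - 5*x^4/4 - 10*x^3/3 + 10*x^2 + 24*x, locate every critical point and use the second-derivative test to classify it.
f'(x) = x^4 - 5*x^3 - 10*x^2 + 20*x + 24

Solve f'(x) = 0:
  Factor: x^4 - 5*x^3 - 10*x^2 + 20*x + 24 = (x - 6)*(x - 2)*(x + 1)*(x + 2) = 0.
  ⇒ x = -2, -1, 2, 6

f''(x) = 4*x^3 - 15*x^2 - 20*x + 20
Second-derivative test at each critical point:
  f''(-2) = -32 < 0 → local maximum
  f''(-1) = 21 > 0 → local minimum
  f''(2) = -48 < 0 → local maximum
  f''(6) = 224 > 0 → local minimum

Critical points: x = -2 (local maximum); x = -1 (local minimum); x = 2 (local maximum); x = 6 (local minimum)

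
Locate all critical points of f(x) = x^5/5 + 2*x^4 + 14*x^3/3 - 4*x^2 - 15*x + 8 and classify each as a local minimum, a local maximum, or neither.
f'(x) = x^4 + 8*x^3 + 14*x^2 - 8*x - 15

Solve f'(x) = 0:
  Factor: x^4 + 8*x^3 + 14*x^2 - 8*x - 15 = (x - 1)*(x + 1)*(x + 3)*(x + 5) = 0.
  ⇒ x = -5, -3, -1, 1

f''(x) = 4*x^3 + 24*x^2 + 28*x - 8
Second-derivative test at each critical point:
  f''(-5) = -48 < 0 → local maximum
  f''(-3) = 16 > 0 → local minimum
  f''(-1) = -16 < 0 → local maximum
  f''(1) = 48 > 0 → local minimum

Critical points: x = -5 (local maximum); x = -3 (local minimum); x = -1 (local maximum); x = 1 (local minimum)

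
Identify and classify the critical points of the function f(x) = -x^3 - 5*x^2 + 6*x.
f'(x) = -3*x^2 - 10*x + 6

Solve f'(x) = 0:
  3*x^2 + 10*x - 6 = 0 has no rational roots; quadratic formula: x = (-10 ± √172)/6.
  ⇒ x = -sqrt(43)/3 - 5/3 ≈ -3.8525, -5/3 + sqrt(43)/3 ≈ 0.5191

f''(x) = -6*x - 10
Second-derivative test at each critical point:
  f''(-3.8525) = 13.1149 > 0 → local minimum
  f''(0.5191) = -13.1149 < 0 → local maximum

Critical points: x = -sqrt(43)/3 - 5/3 ≈ -3.8525 (local minimum); x = -5/3 + sqrt(43)/3 ≈ 0.5191 (local maximum)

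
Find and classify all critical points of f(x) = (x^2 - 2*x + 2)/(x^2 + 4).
f'(x) = 2*(x^2 + 2*x - 4)/(x^4 + 8*x^2 + 16)

Solve f'(x) = 0:
  f'(x) = 2*(x^2 + 2*x - 4)/(x^2 + 4)^2; the denominator is positive wherever f is defined, so f'(x) = 0 ⇔ 2*x^2 + 4*x - 8 = 0.
  Factor: 2*x^2 + 4*x - 8 = 2*(x^2 + 2*x - 4); x^2 + 2*x - 4 = 0 has no rational roots; quadratic formula: x = (-2 ± √20)/2.
  ⇒ x = -sqrt(5) - 1 ≈ -3.2361, -1 + sqrt(5) ≈ 1.2361

f''(x) = 4*(-x^3 - 3*x^2 + 12*x + 4)/(x^6 + 12*x^4 + 48*x^2 + 64)
Second-derivative test at each critical point:
  f''(-3.2361) = -0.0427 < 0 → local maximum
  f''(1.2361) = 0.2927 > 0 → local minimum

Critical points: x = -sqrt(5) - 1 ≈ -3.2361 (local maximum); x = -1 + sqrt(5) ≈ 1.2361 (local minimum)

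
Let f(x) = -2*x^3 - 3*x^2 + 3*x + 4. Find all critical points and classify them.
f'(x) = -6*x^2 - 6*x + 3

Solve f'(x) = 0:
  Factor: -6*x^2 - 6*x + 3 = -3*(2*x^2 + 2*x - 1); 2*x^2 + 2*x - 1 = 0 has no rational roots; quadratic formula: x = (-2 ± √12)/4.
  ⇒ x = -sqrt(3)/2 - 1/2 ≈ -1.3660, -1/2 + sqrt(3)/2 ≈ 0.3660

f''(x) = -12*x - 6
Second-derivative test at each critical point:
  f''(-1.3660) = 10.3923 > 0 → local minimum
  f''(0.3660) = -10.3923 < 0 → local maximum

Critical points: x = -sqrt(3)/2 - 1/2 ≈ -1.3660 (local minimum); x = -1/2 + sqrt(3)/2 ≈ 0.3660 (local maximum)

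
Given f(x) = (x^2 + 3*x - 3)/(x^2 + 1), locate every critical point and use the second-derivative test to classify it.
f'(x) = (-3*x^2 + 8*x + 3)/(x^4 + 2*x^2 + 1)

Solve f'(x) = 0:
  f'(x) = -(x - 3)*(3*x + 1)/(x^2 + 1)^2; the denominator is positive wherever f is defined, so f'(x) = 0 ⇔ -3*x^2 + 8*x + 3 = 0.
  Factor: -3*x^2 + 8*x + 3 = -(x - 3)*(3*x + 1) = 0.
  ⇒ x = -1/3, 3

f''(x) = 2*(3*x^3 - 12*x^2 - 9*x + 4)/(x^6 + 3*x^4 + 3*x^2 + 1)
Second-derivative test at each critical point:
  f''(-1/3) = 81/10 > 0 → local minimum
  f''(3) = -1/10 < 0 → local maximum

Critical points: x = -1/3 (local minimum); x = 3 (local maximum)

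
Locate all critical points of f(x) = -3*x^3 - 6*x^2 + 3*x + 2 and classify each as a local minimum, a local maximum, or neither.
f'(x) = -9*x^2 - 12*x + 3

Solve f'(x) = 0:
  Factor: -9*x^2 - 12*x + 3 = -3*(3*x^2 + 4*x - 1); 3*x^2 + 4*x - 1 = 0 has no rational roots; quadratic formula: x = (-4 ± √28)/6.
  ⇒ x = -sqrt(7)/3 - 2/3 ≈ -1.5486, -2/3 + sqrt(7)/3 ≈ 0.2153

f''(x) = -18*x - 12
Second-derivative test at each critical point:
  f''(-1.5486) = 15.8745 > 0 → local minimum
  f''(0.2153) = -15.8745 < 0 → local maximum

Critical points: x = -sqrt(7)/3 - 2/3 ≈ -1.5486 (local minimum); x = -2/3 + sqrt(7)/3 ≈ 0.2153 (local maximum)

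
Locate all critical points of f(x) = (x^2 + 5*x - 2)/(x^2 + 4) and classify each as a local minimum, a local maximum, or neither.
f'(x) = (-5*x^2 + 12*x + 20)/(x^4 + 8*x^2 + 16)

Solve f'(x) = 0:
  f'(x) = -(5*x^2 - 12*x - 20)/(x^2 + 4)^2; the denominator is positive wherever f is defined, so f'(x) = 0 ⇔ -5*x^2 + 12*x + 20 = 0.
  5*x^2 - 12*x - 20 = 0 has no rational roots; quadratic formula: x = (12 ± √544)/10.
  ⇒ x = 6/5 - 2*sqrt(34)/5 ≈ -1.1324, 6/5 + 2*sqrt(34)/5 ≈ 3.5324

f''(x) = 2*(5*x^3 - 18*x^2 - 60*x + 24)/(x^6 + 12*x^4 + 48*x^2 + 64)
Second-derivative test at each critical point:
  f''(-1.1324) = 0.8359 > 0 → local minimum
  f''(3.5324) = -0.0859 < 0 → local maximum

Critical points: x = 6/5 - 2*sqrt(34)/5 ≈ -1.1324 (local minimum); x = 6/5 + 2*sqrt(34)/5 ≈ 3.5324 (local maximum)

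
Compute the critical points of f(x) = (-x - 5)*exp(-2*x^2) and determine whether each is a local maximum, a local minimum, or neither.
f'(x) = (4*x*(x + 5) - 1)*exp(-2*x^2)

Solve f'(x) = 0:
  f'(x) = (4*x^2 + 20*x - 1)·exp(-2*x^2) and exp(-2*x^2) > 0 for every x, so f'(x) = 0 ⇔ 4*x^2 + 20*x - 1 = 0.
  4*x^2 + 20*x - 1 = 0 has no rational roots; quadratic formula: x = (-20 ± √416)/8.
  ⇒ x = -sqrt(26)/2 - 5/2 ≈ -5.0495, -5/2 + sqrt(26)/2 ≈ 0.0495

f''(x) = 4*(-4*x^2*(x + 5) + 3*x + 5)*exp(-2*x^2)
Second-derivative test at each critical point:
  f''(-5.0495) = -1.454e-21 < 0 → local maximum
  f''(0.0495) = 20.2963 > 0 → local minimum

Critical points: x = -sqrt(26)/2 - 5/2 ≈ -5.0495 (local maximum); x = -5/2 + sqrt(26)/2 ≈ 0.0495 (local minimum)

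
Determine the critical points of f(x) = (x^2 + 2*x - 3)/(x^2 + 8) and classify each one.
f'(x) = 2*(-x^2 + 11*x + 8)/(x^4 + 16*x^2 + 64)

Solve f'(x) = 0:
  f'(x) = -2*(x^2 - 11*x - 8)/(x^2 + 8)^2; the denominator is positive wherever f is defined, so f'(x) = 0 ⇔ -2*x^2 + 22*x + 16 = 0.
  Factor: -2*x^2 + 22*x + 16 = -2*(x^2 - 11*x - 8); x^2 - 11*x - 8 = 0 has no rational roots; quadratic formula: x = (11 ± √153)/2.
  ⇒ x = 11/2 - 3*sqrt(17)/2 ≈ -0.6847, 11/2 + 3*sqrt(17)/2 ≈ 11.6847

f''(x) = 2*(2*x^3 - 33*x^2 - 48*x + 88)/(x^6 + 24*x^4 + 192*x^2 + 512)
Second-derivative test at each critical point:
  f''(-0.6847) = 0.3449 > 0 → local minimum
  f''(11.6847) = -0.0012 < 0 → local maximum

Critical points: x = 11/2 - 3*sqrt(17)/2 ≈ -0.6847 (local minimum); x = 11/2 + 3*sqrt(17)/2 ≈ 11.6847 (local maximum)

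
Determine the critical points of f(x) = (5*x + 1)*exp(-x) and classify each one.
f'(x) = (4 - 5*x)*exp(-x)

Solve f'(x) = 0:
  f'(x) = (4 - 5*x)·exp(-x) and exp(-x) > 0 for every x, so f'(x) = 0 ⇔ 4 - 5*x = 0.
  4 - 5*x = 0.
  ⇒ x = 4/5

f''(x) = (5*x - 9)*exp(-x)
Second-derivative test at each critical point:
  f''(4/5) = -2.2466 < 0 → local maximum

Critical points: x = 4/5 (local maximum)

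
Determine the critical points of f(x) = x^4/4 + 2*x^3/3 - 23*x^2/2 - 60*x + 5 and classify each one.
f'(x) = x^3 + 2*x^2 - 23*x - 60

Solve f'(x) = 0:
  Factor: x^3 + 2*x^2 - 23*x - 60 = (x - 5)*(x + 3)*(x + 4) = 0.
  ⇒ x = -4, -3, 5

f''(x) = 3*x^2 + 4*x - 23
Second-derivative test at each critical point:
  f''(-4) = 9 > 0 → local minimum
  f''(-3) = -8 < 0 → local maximum
  f''(5) = 72 > 0 → local minimum

Critical points: x = -4 (local minimum); x = -3 (local maximum); x = 5 (local minimum)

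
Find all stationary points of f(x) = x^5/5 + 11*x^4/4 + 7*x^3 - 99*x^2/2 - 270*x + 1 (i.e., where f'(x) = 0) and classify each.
f'(x) = x^4 + 11*x^3 + 21*x^2 - 99*x - 270

Solve f'(x) = 0:
  Factor: x^4 + 11*x^3 + 21*x^2 - 99*x - 270 = (x - 3)*(x + 3)*(x + 5)*(x + 6) = 0.
  ⇒ x = -6, -5, -3, 3

f''(x) = 4*x^3 + 33*x^2 + 42*x - 99
Second-derivative test at each critical point:
  f''(-6) = -27 < 0 → local maximum
  f''(-5) = 16 > 0 → local minimum
  f''(-3) = -36 < 0 → local maximum
  f''(3) = 432 > 0 → local minimum

Critical points: x = -6 (local maximum); x = -5 (local minimum); x = -3 (local maximum); x = 3 (local minimum)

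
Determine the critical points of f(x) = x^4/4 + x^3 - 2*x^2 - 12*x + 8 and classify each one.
f'(x) = x^3 + 3*x^2 - 4*x - 12

Solve f'(x) = 0:
  Factor: x^3 + 3*x^2 - 4*x - 12 = (x - 2)*(x + 2)*(x + 3) = 0.
  ⇒ x = -3, -2, 2

f''(x) = 3*x^2 + 6*x - 4
Second-derivative test at each critical point:
  f''(-3) = 5 > 0 → local minimum
  f''(-2) = -4 < 0 → local maximum
  f''(2) = 20 > 0 → local minimum

Critical points: x = -3 (local minimum); x = -2 (local maximum); x = 2 (local minimum)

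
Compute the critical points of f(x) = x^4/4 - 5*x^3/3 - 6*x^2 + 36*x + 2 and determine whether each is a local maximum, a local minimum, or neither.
f'(x) = x^3 - 5*x^2 - 12*x + 36

Solve f'(x) = 0:
  Factor: x^3 - 5*x^2 - 12*x + 36 = (x - 6)*(x - 2)*(x + 3) = 0.
  ⇒ x = -3, 2, 6

f''(x) = 3*x^2 - 10*x - 12
Second-derivative test at each critical point:
  f''(-3) = 45 > 0 → local minimum
  f''(2) = -20 < 0 → local maximum
  f''(6) = 36 > 0 → local minimum

Critical points: x = -3 (local minimum); x = 2 (local maximum); x = 6 (local minimum)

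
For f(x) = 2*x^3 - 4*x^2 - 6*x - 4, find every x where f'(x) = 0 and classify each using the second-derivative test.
f'(x) = 6*x^2 - 8*x - 6

Solve f'(x) = 0:
  Factor: 6*x^2 - 8*x - 6 = 2*(3*x^2 - 4*x - 3); 3*x^2 - 4*x - 3 = 0 has no rational roots; quadratic formula: x = (4 ± √52)/6.
  ⇒ x = 2/3 - sqrt(13)/3 ≈ -0.5352, 2/3 + sqrt(13)/3 ≈ 1.8685

f''(x) = 12*x - 8
Second-derivative test at each critical point:
  f''(-0.5352) = -14.4222 < 0 → local maximum
  f''(1.8685) = 14.4222 > 0 → local minimum

Critical points: x = 2/3 - sqrt(13)/3 ≈ -0.5352 (local maximum); x = 2/3 + sqrt(13)/3 ≈ 1.8685 (local minimum)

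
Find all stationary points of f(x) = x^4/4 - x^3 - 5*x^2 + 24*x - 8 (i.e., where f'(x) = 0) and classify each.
f'(x) = x^3 - 3*x^2 - 10*x + 24

Solve f'(x) = 0:
  Factor: x^3 - 3*x^2 - 10*x + 24 = (x - 4)*(x - 2)*(x + 3) = 0.
  ⇒ x = -3, 2, 4

f''(x) = 3*x^2 - 6*x - 10
Second-derivative test at each critical point:
  f''(-3) = 35 > 0 → local minimum
  f''(2) = -10 < 0 → local maximum
  f''(4) = 14 > 0 → local minimum

Critical points: x = -3 (local minimum); x = 2 (local maximum); x = 4 (local minimum)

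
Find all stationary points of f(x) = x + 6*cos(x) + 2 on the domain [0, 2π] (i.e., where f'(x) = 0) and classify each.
f'(x) = 1 - 6*sin(x)

Solve f'(x) = 0 on [0, 2π]:
  f'(x) = 0 ⇔ sin(x) = 1/6, i.e. x = arcsin(1/6) + 2nπ or x = π − arcsin(1/6) + 2nπ; keep the solutions lying in [0, 2π].
  ⇒ x = asin(1/6) ≈ 0.1674, pi - asin(1/6) ≈ 2.9741

f''(x) = -6*cos(x)
Second-derivative test at each critical point:
  f''(0.1674) = -5.9161 < 0 → local maximum
  f''(2.9741) = 5.9161 > 0 → local minimum

Critical points: x = asin(1/6) ≈ 0.1674 (local maximum); x = pi - asin(1/6) ≈ 2.9741 (local minimum)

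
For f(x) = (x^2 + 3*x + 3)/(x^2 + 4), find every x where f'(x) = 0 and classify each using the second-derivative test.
f'(x) = (-3*x^2 + 2*x + 12)/(x^4 + 8*x^2 + 16)

Solve f'(x) = 0:
  f'(x) = -(3*x^2 - 2*x - 12)/(x^2 + 4)^2; the denominator is positive wherever f is defined, so f'(x) = 0 ⇔ -3*x^2 + 2*x + 12 = 0.
  3*x^2 - 2*x - 12 = 0 has no rational roots; quadratic formula: x = (2 ± √148)/6.
  ⇒ x = 1/3 - sqrt(37)/3 ≈ -1.6943, 1/3 + sqrt(37)/3 ≈ 2.3609

f''(x) = 2*(3*x^3 - 3*x^2 - 36*x + 4)/(x^6 + 12*x^4 + 48*x^2 + 64)
Second-derivative test at each critical point:
  f''(-1.6943) = 0.2577 > 0 → local minimum
  f''(2.3609) = -0.1327 < 0 → local maximum

Critical points: x = 1/3 - sqrt(37)/3 ≈ -1.6943 (local minimum); x = 1/3 + sqrt(37)/3 ≈ 2.3609 (local maximum)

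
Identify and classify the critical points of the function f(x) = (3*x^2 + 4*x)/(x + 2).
f'(x) = (3*x^2 + 12*x + 8)/(x^2 + 4*x + 4)

Solve f'(x) = 0:
  f'(x) = (3*x^2 + 12*x + 8)/(x + 2)^2; the denominator is positive wherever f is defined, so f'(x) = 0 ⇔ 3*x^2 + 12*x + 8 = 0.
  3*x^2 + 12*x + 8 = 0 has no rational roots; quadratic formula: x = (-12 ± √48)/6.
  ⇒ x = -2 - 2*sqrt(3)/3 ≈ -3.1547, -2 + 2*sqrt(3)/3 ≈ -0.8453

f''(x) = 8/(x^3 + 6*x^2 + 12*x + 8)
Second-derivative test at each critical point:
  f''(-3.1547) = -5.1962 < 0 → local maximum
  f''(-0.8453) = 5.1962 > 0 → local minimum

Critical points: x = -2 - 2*sqrt(3)/3 ≈ -3.1547 (local maximum); x = -2 + 2*sqrt(3)/3 ≈ -0.8453 (local minimum)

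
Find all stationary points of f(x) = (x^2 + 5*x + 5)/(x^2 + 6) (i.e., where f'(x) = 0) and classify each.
f'(x) = (-5*x^2 + 2*x + 30)/(x^4 + 12*x^2 + 36)

Solve f'(x) = 0:
  f'(x) = -(5*x^2 - 2*x - 30)/(x^2 + 6)^2; the denominator is positive wherever f is defined, so f'(x) = 0 ⇔ -5*x^2 + 2*x + 30 = 0.
  5*x^2 - 2*x - 30 = 0 has no rational roots; quadratic formula: x = (2 ± √604)/10.
  ⇒ x = 1/5 - sqrt(151)/5 ≈ -2.2576, 1/5 + sqrt(151)/5 ≈ 2.6576

f''(x) = 2*(5*x^3 - 3*x^2 - 90*x + 6)/(x^6 + 18*x^4 + 108*x^2 + 216)
Second-derivative test at each critical point:
  f''(-2.2576) = 0.1996 > 0 → local minimum
  f''(2.6576) = -0.1440 < 0 → local maximum

Critical points: x = 1/5 - sqrt(151)/5 ≈ -2.2576 (local minimum); x = 1/5 + sqrt(151)/5 ≈ 2.6576 (local maximum)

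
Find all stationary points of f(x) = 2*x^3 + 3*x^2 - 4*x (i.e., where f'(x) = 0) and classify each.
f'(x) = 6*x^2 + 6*x - 4

Solve f'(x) = 0:
  Factor: 6*x^2 + 6*x - 4 = 2*(3*x^2 + 3*x - 2); 3*x^2 + 3*x - 2 = 0 has no rational roots; quadratic formula: x = (-3 ± √33)/6.
  ⇒ x = -sqrt(33)/6 - 1/2 ≈ -1.4574, -1/2 + sqrt(33)/6 ≈ 0.4574

f''(x) = 12*x + 6
Second-derivative test at each critical point:
  f''(-1.4574) = -11.4891 < 0 → local maximum
  f''(0.4574) = 11.4891 > 0 → local minimum

Critical points: x = -sqrt(33)/6 - 1/2 ≈ -1.4574 (local maximum); x = -1/2 + sqrt(33)/6 ≈ 0.4574 (local minimum)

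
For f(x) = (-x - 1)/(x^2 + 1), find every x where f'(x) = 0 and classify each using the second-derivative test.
f'(x) = (-x^2 + 2*x*(x + 1) - 1)/(x^2 + 1)^2

Solve f'(x) = 0:
  f'(x) = (x^2 + 2*x - 1)/(x^2 + 1)^2; the denominator is positive wherever f is defined, so f'(x) = 0 ⇔ x^2 + 2*x - 1 = 0.
  x^2 + 2*x - 1 = 0 has no rational roots; quadratic formula: x = (-2 ± √8)/2.
  ⇒ x = -sqrt(2) - 1 ≈ -2.4142, -1 + sqrt(2) ≈ 0.4142

f''(x) = 2*(-4*x^2*(x + 1) + (3*x + 1)*(x^2 + 1))/(x^2 + 1)^3
Second-derivative test at each critical point:
  f''(-2.4142) = -0.0607 < 0 → local maximum
  f''(0.4142) = 2.0607 > 0 → local minimum

Critical points: x = -sqrt(2) - 1 ≈ -2.4142 (local maximum); x = -1 + sqrt(2) ≈ 0.4142 (local minimum)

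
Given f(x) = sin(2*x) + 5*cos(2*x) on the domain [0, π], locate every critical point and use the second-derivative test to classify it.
f'(x) = -10*sin(2*x) + 2*cos(2*x)

Solve f'(x) = 0 on [0, π]:
  f'(x) = 0 ⇔ cos(2*x) = 5*sin(2*x) ⇔ tan(2*x) = 1/5, i.e. 2*x = arctan(1/5) + nπ; keep the solutions lying in [0, π].
  ⇒ x = atan(1/5)/2 ≈ 0.0987, atan(1/5)/2 + pi/2 ≈ 1.6695

f''(x) = -4*sin(2*x) - 20*cos(2*x)
Second-derivative test at each critical point:
  f''(0.0987) = -20.3961 < 0 → local maximum
  f''(1.6695) = 20.3961 > 0 → local minimum

Critical points: x = atan(1/5)/2 ≈ 0.0987 (local maximum); x = atan(1/5)/2 + pi/2 ≈ 1.6695 (local minimum)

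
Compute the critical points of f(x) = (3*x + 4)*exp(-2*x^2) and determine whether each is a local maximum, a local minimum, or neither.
f'(x) = (-4*x*(3*x + 4) + 3)*exp(-2*x^2)

Solve f'(x) = 0:
  f'(x) = (-12*x^2 - 16*x + 3)·exp(-2*x^2) and exp(-2*x^2) > 0 for every x, so f'(x) = 0 ⇔ -12*x^2 - 16*x + 3 = 0.
  Factor: -12*x^2 - 16*x + 3 = -(2*x + 3)*(6*x - 1) = 0.
  ⇒ x = -3/2, 1/6

f''(x) = 4*(4*x^2*(3*x + 4) - 9*x - 4)*exp(-2*x^2)
Second-derivative test at each critical point:
  f''(-3/2) = 0.2222 > 0 → local minimum
  f''(1/6) = -18.9192 < 0 → local maximum

Critical points: x = -3/2 (local minimum); x = 1/6 (local maximum)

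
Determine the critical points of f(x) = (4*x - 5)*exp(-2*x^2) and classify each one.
f'(x) = 4*(-x*(4*x - 5) + 1)*exp(-2*x^2)

Solve f'(x) = 0:
  f'(x) = (-16*x^2 + 20*x + 4)·exp(-2*x^2) and exp(-2*x^2) > 0 for every x, so f'(x) = 0 ⇔ -16*x^2 + 20*x + 4 = 0.
  Factor: -16*x^2 + 20*x + 4 = -4*(4*x^2 - 5*x - 1); 4*x^2 - 5*x - 1 = 0 has no rational roots; quadratic formula: x = (5 ± √41)/8.
  ⇒ x = 5/8 - sqrt(41)/8 ≈ -0.1754, 5/8 + sqrt(41)/8 ≈ 1.4254

f''(x) = 4*(4*x^2*(4*x - 5) - 12*x + 5)*exp(-2*x^2)
Second-derivative test at each critical point:
  f''(-0.1754) = 24.0842 > 0 → local minimum
  f''(1.4254) = -0.4403 < 0 → local maximum

Critical points: x = 5/8 - sqrt(41)/8 ≈ -0.1754 (local minimum); x = 5/8 + sqrt(41)/8 ≈ 1.4254 (local maximum)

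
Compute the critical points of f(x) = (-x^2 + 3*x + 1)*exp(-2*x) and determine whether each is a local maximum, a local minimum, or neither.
f'(x) = (2*x^2 - 8*x + 1)*exp(-2*x)

Solve f'(x) = 0:
  f'(x) = (2*x^2 - 8*x + 1)·exp(-2*x) and exp(-2*x) > 0 for every x, so f'(x) = 0 ⇔ 2*x^2 - 8*x + 1 = 0.
  2*x^2 - 8*x + 1 = 0 has no rational roots; quadratic formula: x = (8 ± √56)/4.
  ⇒ x = 2 - sqrt(14)/2 ≈ 0.1292, sqrt(14)/2 + 2 ≈ 3.8708

f''(x) = 2*(-2*x^2 + 10*x - 5)*exp(-2*x)
Second-derivative test at each critical point:
  f''(0.1292) = -5.7796 < 0 → local maximum
  f''(3.8708) = 0.0033 > 0 → local minimum

Critical points: x = 2 - sqrt(14)/2 ≈ 0.1292 (local maximum); x = sqrt(14)/2 + 2 ≈ 3.8708 (local minimum)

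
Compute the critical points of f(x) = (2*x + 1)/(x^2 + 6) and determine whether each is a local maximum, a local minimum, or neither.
f'(x) = 2*(-x^2 - x + 6)/(x^4 + 12*x^2 + 36)

Solve f'(x) = 0:
  f'(x) = -2*(x - 2)*(x + 3)/(x^2 + 6)^2; the denominator is positive wherever f is defined, so f'(x) = 0 ⇔ -2*x^2 - 2*x + 12 = 0.
  Factor: -2*x^2 - 2*x + 12 = -2*(x - 2)*(x + 3) = 0.
  ⇒ x = -3, 2

f''(x) = 2*(4*x^2*(2*x + 1) - (6*x + 1)*(x^2 + 6))/(x^2 + 6)^3
Second-derivative test at each critical point:
  f''(-3) = 2/45 > 0 → local minimum
  f''(2) = -1/10 < 0 → local maximum

Critical points: x = -3 (local minimum); x = 2 (local maximum)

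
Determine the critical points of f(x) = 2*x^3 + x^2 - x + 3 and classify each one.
f'(x) = 6*x^2 + 2*x - 1

Solve f'(x) = 0:
  6*x^2 + 2*x - 1 = 0 has no rational roots; quadratic formula: x = (-2 ± √28)/12.
  ⇒ x = -sqrt(7)/6 - 1/6 ≈ -0.6076, -1/6 + sqrt(7)/6 ≈ 0.2743

f''(x) = 12*x + 2
Second-derivative test at each critical point:
  f''(-0.6076) = -5.2915 < 0 → local maximum
  f''(0.2743) = 5.2915 > 0 → local minimum

Critical points: x = -sqrt(7)/6 - 1/6 ≈ -0.6076 (local maximum); x = -1/6 + sqrt(7)/6 ≈ 0.2743 (local minimum)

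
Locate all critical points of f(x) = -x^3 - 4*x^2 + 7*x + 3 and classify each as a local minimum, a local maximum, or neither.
f'(x) = -3*x^2 - 8*x + 7

Solve f'(x) = 0:
  3*x^2 + 8*x - 7 = 0 has no rational roots; quadratic formula: x = (-8 ± √148)/6.
  ⇒ x = -sqrt(37)/3 - 4/3 ≈ -3.3609, -4/3 + sqrt(37)/3 ≈ 0.6943

f''(x) = -6*x - 8
Second-derivative test at each critical point:
  f''(-3.3609) = 12.1655 > 0 → local minimum
  f''(0.6943) = -12.1655 < 0 → local maximum

Critical points: x = -sqrt(37)/3 - 4/3 ≈ -3.3609 (local minimum); x = -4/3 + sqrt(37)/3 ≈ 0.6943 (local maximum)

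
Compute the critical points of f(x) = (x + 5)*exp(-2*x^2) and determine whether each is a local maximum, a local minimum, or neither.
f'(x) = (-4*x*(x + 5) + 1)*exp(-2*x^2)

Solve f'(x) = 0:
  f'(x) = (-4*x^2 - 20*x + 1)·exp(-2*x^2) and exp(-2*x^2) > 0 for every x, so f'(x) = 0 ⇔ -4*x^2 - 20*x + 1 = 0.
  4*x^2 + 20*x - 1 = 0 has no rational roots; quadratic formula: x = (-20 ± √416)/8.
  ⇒ x = -sqrt(26)/2 - 5/2 ≈ -5.0495, -5/2 + sqrt(26)/2 ≈ 0.0495

f''(x) = 4*(4*x^2*(x + 5) - 3*x - 5)*exp(-2*x^2)
Second-derivative test at each critical point:
  f''(-5.0495) = 1.454e-21 > 0 → local minimum
  f''(0.0495) = -20.2963 < 0 → local maximum

Critical points: x = -sqrt(26)/2 - 5/2 ≈ -5.0495 (local minimum); x = -5/2 + sqrt(26)/2 ≈ 0.0495 (local maximum)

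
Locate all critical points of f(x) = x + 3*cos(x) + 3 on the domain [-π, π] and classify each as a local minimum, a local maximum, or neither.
f'(x) = 1 - 3*sin(x)

Solve f'(x) = 0 on [-π, π]:
  f'(x) = 0 ⇔ sin(x) = 1/3, i.e. x = arcsin(1/3) + 2nπ or x = π − arcsin(1/3) + 2nπ; keep the solutions lying in [-π, π].
  ⇒ x = asin(1/3) ≈ 0.3398, pi - asin(1/3) ≈ 2.8018

f''(x) = -3*cos(x)
Second-derivative test at each critical point:
  f''(0.3398) = -2.8284 < 0 → local maximum
  f''(2.8018) = 2.8284 > 0 → local minimum

Critical points: x = asin(1/3) ≈ 0.3398 (local maximum); x = pi - asin(1/3) ≈ 2.8018 (local minimum)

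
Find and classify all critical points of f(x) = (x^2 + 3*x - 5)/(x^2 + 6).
f'(x) = (-3*x^2 + 22*x + 18)/(x^4 + 12*x^2 + 36)

Solve f'(x) = 0:
  f'(x) = -(3*x^2 - 22*x - 18)/(x^2 + 6)^2; the denominator is positive wherever f is defined, so f'(x) = 0 ⇔ -3*x^2 + 22*x + 18 = 0.
  3*x^2 - 22*x - 18 = 0 has no rational roots; quadratic formula: x = (22 ± √700)/6.
  ⇒ x = 11/3 - 5*sqrt(7)/3 ≈ -0.7429, 11/3 + 5*sqrt(7)/3 ≈ 8.0763

f''(x) = 6*(x^3 - 11*x^2 - 18*x + 22)/(x^6 + 18*x^4 + 108*x^2 + 216)
Second-derivative test at each critical point:
  f''(-0.7429) = 0.6163 > 0 → local minimum
  f''(8.0763) = -0.0052 < 0 → local maximum

Critical points: x = 11/3 - 5*sqrt(7)/3 ≈ -0.7429 (local minimum); x = 11/3 + 5*sqrt(7)/3 ≈ 8.0763 (local maximum)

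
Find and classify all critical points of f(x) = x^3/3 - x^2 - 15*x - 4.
f'(x) = x^2 - 2*x - 15

Solve f'(x) = 0:
  Factor: x^2 - 2*x - 15 = (x - 5)*(x + 3) = 0.
  ⇒ x = -3, 5

f''(x) = 2*x - 2
Second-derivative test at each critical point:
  f''(-3) = -8 < 0 → local maximum
  f''(5) = 8 > 0 → local minimum

Critical points: x = -3 (local maximum); x = 5 (local minimum)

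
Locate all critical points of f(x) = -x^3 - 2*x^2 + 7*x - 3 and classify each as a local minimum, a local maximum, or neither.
f'(x) = -3*x^2 - 4*x + 7

Solve f'(x) = 0:
  Factor: -3*x^2 - 4*x + 7 = -(x - 1)*(3*x + 7) = 0.
  ⇒ x = -7/3, 1

f''(x) = -6*x - 4
Second-derivative test at each critical point:
  f''(-7/3) = 10 > 0 → local minimum
  f''(1) = -10 < 0 → local maximum

Critical points: x = -7/3 (local minimum); x = 1 (local maximum)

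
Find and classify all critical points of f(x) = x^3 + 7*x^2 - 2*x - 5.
f'(x) = 3*x^2 + 14*x - 2

Solve f'(x) = 0:
  3*x^2 + 14*x - 2 = 0 has no rational roots; quadratic formula: x = (-14 ± √220)/6.
  ⇒ x = -sqrt(55)/3 - 7/3 ≈ -4.8054, -7/3 + sqrt(55)/3 ≈ 0.1387

f''(x) = 6*x + 14
Second-derivative test at each critical point:
  f''(-4.8054) = -14.8324 < 0 → local maximum
  f''(0.1387) = 14.8324 > 0 → local minimum

Critical points: x = -sqrt(55)/3 - 7/3 ≈ -4.8054 (local maximum); x = -7/3 + sqrt(55)/3 ≈ 0.1387 (local minimum)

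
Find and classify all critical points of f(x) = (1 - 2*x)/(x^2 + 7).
f'(x) = 2*(x^2 - x - 7)/(x^4 + 14*x^2 + 49)

Solve f'(x) = 0:
  f'(x) = 2*(x^2 - x - 7)/(x^2 + 7)^2; the denominator is positive wherever f is defined, so f'(x) = 0 ⇔ 2*x^2 - 2*x - 14 = 0.
  Factor: 2*x^2 - 2*x - 14 = 2*(x^2 - x - 7); x^2 - x - 7 = 0 has no rational roots; quadratic formula: x = (1 ± √29)/2.
  ⇒ x = 1/2 - sqrt(29)/2 ≈ -2.1926, 1/2 + sqrt(29)/2 ≈ 3.1926

f''(x) = 2*(4*x^2*(1 - 2*x) + (6*x - 1)*(x^2 + 7))/(x^2 + 7)^3
Second-derivative test at each critical point:
  f''(-2.1926) = -0.0773 < 0 → local maximum
  f''(3.1926) = 0.0364 > 0 → local minimum

Critical points: x = 1/2 - sqrt(29)/2 ≈ -2.1926 (local maximum); x = 1/2 + sqrt(29)/2 ≈ 3.1926 (local minimum)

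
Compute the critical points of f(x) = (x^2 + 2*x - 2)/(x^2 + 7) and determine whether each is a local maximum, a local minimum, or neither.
f'(x) = 2*(-x^2 + 9*x + 7)/(x^4 + 14*x^2 + 49)

Solve f'(x) = 0:
  f'(x) = -2*(x^2 - 9*x - 7)/(x^2 + 7)^2; the denominator is positive wherever f is defined, so f'(x) = 0 ⇔ -2*x^2 + 18*x + 14 = 0.
  Factor: -2*x^2 + 18*x + 14 = -2*(x^2 - 9*x - 7); x^2 - 9*x - 7 = 0 has no rational roots; quadratic formula: x = (9 ± √109)/2.
  ⇒ x = 9/2 - sqrt(109)/2 ≈ -0.7202, 9/2 + sqrt(109)/2 ≈ 9.7202

f''(x) = 2*(2*x^3 - 27*x^2 - 42*x + 63)/(x^6 + 21*x^4 + 147*x^2 + 343)
Second-derivative test at each critical point:
  f''(-0.7202) = 0.3694 > 0 → local minimum
  f''(9.7202) = -0.0020 < 0 → local maximum

Critical points: x = 9/2 - sqrt(109)/2 ≈ -0.7202 (local minimum); x = 9/2 + sqrt(109)/2 ≈ 9.7202 (local maximum)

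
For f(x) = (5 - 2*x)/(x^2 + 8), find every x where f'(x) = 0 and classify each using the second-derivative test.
f'(x) = 2*(x^2 - 5*x - 8)/(x^4 + 16*x^2 + 64)

Solve f'(x) = 0:
  f'(x) = 2*(x^2 - 5*x - 8)/(x^2 + 8)^2; the denominator is positive wherever f is defined, so f'(x) = 0 ⇔ 2*x^2 - 10*x - 16 = 0.
  Factor: 2*x^2 - 10*x - 16 = 2*(x^2 - 5*x - 8); x^2 - 5*x - 8 = 0 has no rational roots; quadratic formula: x = (5 ± √57)/2.
  ⇒ x = 5/2 - sqrt(57)/2 ≈ -1.2749, 5/2 + sqrt(57)/2 ≈ 6.2749

f''(x) = 2*(4*x^2*(5 - 2*x) + (6*x - 5)*(x^2 + 8))/(x^2 + 8)^3
Second-derivative test at each critical point:
  f''(-1.2749) = -0.1630 < 0 → local maximum
  f''(6.2749) = 0.0067 > 0 → local minimum

Critical points: x = 5/2 - sqrt(57)/2 ≈ -1.2749 (local maximum); x = 5/2 + sqrt(57)/2 ≈ 6.2749 (local minimum)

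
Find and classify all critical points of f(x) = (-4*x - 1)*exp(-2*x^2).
f'(x) = 4*(x*(4*x + 1) - 1)*exp(-2*x^2)

Solve f'(x) = 0:
  f'(x) = (16*x^2 + 4*x - 4)·exp(-2*x^2) and exp(-2*x^2) > 0 for every x, so f'(x) = 0 ⇔ 16*x^2 + 4*x - 4 = 0.
  Factor: 16*x^2 + 4*x - 4 = 4*(4*x^2 + x - 1); 4*x^2 + x - 1 = 0 has no rational roots; quadratic formula: x = (-1 ± √17)/8.
  ⇒ x = -sqrt(17)/8 - 1/8 ≈ -0.6404, -1/8 + sqrt(17)/8 ≈ 0.3904

f''(x) = 4*(-16*x^3 - 4*x^2 + 12*x + 1)*exp(-2*x^2)
Second-derivative test at each critical point:
  f''(-0.6404) = -7.2624 < 0 → local maximum
  f''(0.3904) = 12.1593 > 0 → local minimum

Critical points: x = -sqrt(17)/8 - 1/8 ≈ -0.6404 (local maximum); x = -1/8 + sqrt(17)/8 ≈ 0.3904 (local minimum)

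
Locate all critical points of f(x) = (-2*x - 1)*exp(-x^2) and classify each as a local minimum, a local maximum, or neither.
f'(x) = 2*(x*(2*x + 1) - 1)*exp(-x^2)

Solve f'(x) = 0:
  f'(x) = (4*x^2 + 2*x - 2)·exp(-x^2) and exp(-x^2) > 0 for every x, so f'(x) = 0 ⇔ 4*x^2 + 2*x - 2 = 0.
  Factor: 4*x^2 + 2*x - 2 = 2*(x + 1)*(2*x - 1) = 0.
  ⇒ x = -1, 1/2

f''(x) = 2*(-4*x^3 - 2*x^2 + 6*x + 1)*exp(-x^2)
Second-derivative test at each critical point:
  f''(-1) = -2.2073 < 0 → local maximum
  f''(1/2) = 4.6728 > 0 → local minimum

Critical points: x = -1 (local maximum); x = 1/2 (local minimum)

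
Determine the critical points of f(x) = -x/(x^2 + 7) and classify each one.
f'(x) = (x^2 - 7)/(x^2 + 7)^2

Solve f'(x) = 0:
  f'(x) = (x^2 - 7)/(x^2 + 7)^2; the denominator is positive wherever f is defined, so f'(x) = 0 ⇔ x^2 - 7 = 0.
  x^2 - 7 = 0 has no rational roots; quadratic formula: x = (0 ± √28)/2.
  ⇒ x = -sqrt(7) ≈ -2.6458, sqrt(7) ≈ 2.6458

f''(x) = 2*x*(21 - x^2)/(x^2 + 7)^3
Second-derivative test at each critical point:
  f''(-2.6458) = -0.0270 < 0 → local maximum
  f''(2.6458) = 0.0270 > 0 → local minimum

Critical points: x = -sqrt(7) ≈ -2.6458 (local maximum); x = sqrt(7) ≈ 2.6458 (local minimum)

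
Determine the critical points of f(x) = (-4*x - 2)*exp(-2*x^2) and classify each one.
f'(x) = 4*(2*x*(2*x + 1) - 1)*exp(-2*x^2)

Solve f'(x) = 0:
  f'(x) = (16*x^2 + 8*x - 4)·exp(-2*x^2) and exp(-2*x^2) > 0 for every x, so f'(x) = 0 ⇔ 16*x^2 + 8*x - 4 = 0.
  Factor: 16*x^2 + 8*x - 4 = 4*(4*x^2 + 2*x - 1); 4*x^2 + 2*x - 1 = 0 has no rational roots; quadratic formula: x = (-2 ± √20)/8.
  ⇒ x = -sqrt(5)/4 - 1/4 ≈ -0.8090, -1/4 + sqrt(5)/4 ≈ 0.3090

f''(x) = 8*(-8*x^3 - 4*x^2 + 6*x + 1)*exp(-2*x^2)
Second-derivative test at each critical point:
  f''(-0.8090) = -4.8314 < 0 → local maximum
  f''(0.3090) = 14.7786 > 0 → local minimum

Critical points: x = -sqrt(5)/4 - 1/4 ≈ -0.8090 (local maximum); x = -1/4 + sqrt(5)/4 ≈ 0.3090 (local minimum)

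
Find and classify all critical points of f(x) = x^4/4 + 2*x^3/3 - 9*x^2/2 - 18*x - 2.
f'(x) = x^3 + 2*x^2 - 9*x - 18

Solve f'(x) = 0:
  Factor: x^3 + 2*x^2 - 9*x - 18 = (x - 3)*(x + 2)*(x + 3) = 0.
  ⇒ x = -3, -2, 3

f''(x) = 3*x^2 + 4*x - 9
Second-derivative test at each critical point:
  f''(-3) = 6 > 0 → local minimum
  f''(-2) = -5 < 0 → local maximum
  f''(3) = 30 > 0 → local minimum

Critical points: x = -3 (local minimum); x = -2 (local maximum); x = 3 (local minimum)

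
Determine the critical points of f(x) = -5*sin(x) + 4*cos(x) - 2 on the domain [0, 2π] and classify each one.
f'(x) = -4*sin(x) - 5*cos(x)

Solve f'(x) = 0 on [0, 2π]:
  f'(x) = 0 ⇔ -5*cos(x) = 4*sin(x) ⇔ tan(x) = -5/4, i.e. x = arctan(-5/4) + nπ; keep the solutions lying in [0, 2π].
  ⇒ x = pi - atan(5/4) ≈ 2.2455, -atan(5/4) + 2*pi ≈ 5.3871

f''(x) = 5*sin(x) - 4*cos(x)
Second-derivative test at each critical point:
  f''(2.2455) = 6.4031 > 0 → local minimum
  f''(5.3871) = -6.4031 < 0 → local maximum

Critical points: x = pi - atan(5/4) ≈ 2.2455 (local minimum); x = -atan(5/4) + 2*pi ≈ 5.3871 (local maximum)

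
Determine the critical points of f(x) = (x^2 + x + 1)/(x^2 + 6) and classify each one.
f'(x) = (-x^2 + 10*x + 6)/(x^4 + 12*x^2 + 36)

Solve f'(x) = 0:
  f'(x) = -(x^2 - 10*x - 6)/(x^2 + 6)^2; the denominator is positive wherever f is defined, so f'(x) = 0 ⇔ -x^2 + 10*x + 6 = 0.
  x^2 - 10*x - 6 = 0 has no rational roots; quadratic formula: x = (10 ± √124)/2.
  ⇒ x = 5 - sqrt(31) ≈ -0.5678, 5 + sqrt(31) ≈ 10.5678

f''(x) = 2*(x^3 - 15*x^2 - 18*x + 30)/(x^6 + 18*x^4 + 108*x^2 + 216)
Second-derivative test at each critical point:
  f''(-0.5678) = 0.2786 > 0 → local minimum
  f''(10.5678) = -0.0008 < 0 → local maximum

Critical points: x = 5 - sqrt(31) ≈ -0.5678 (local minimum); x = 5 + sqrt(31) ≈ 10.5678 (local maximum)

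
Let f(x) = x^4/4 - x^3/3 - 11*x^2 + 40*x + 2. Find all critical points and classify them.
f'(x) = x^3 - x^2 - 22*x + 40

Solve f'(x) = 0:
  Factor: x^3 - x^2 - 22*x + 40 = (x - 4)*(x - 2)*(x + 5) = 0.
  ⇒ x = -5, 2, 4

f''(x) = 3*x^2 - 2*x - 22
Second-derivative test at each critical point:
  f''(-5) = 63 > 0 → local minimum
  f''(2) = -14 < 0 → local maximum
  f''(4) = 18 > 0 → local minimum

Critical points: x = -5 (local minimum); x = 2 (local maximum); x = 4 (local minimum)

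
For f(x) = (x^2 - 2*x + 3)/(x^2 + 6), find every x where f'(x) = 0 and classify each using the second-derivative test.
f'(x) = 2*(x^2 + 3*x - 6)/(x^4 + 12*x^2 + 36)

Solve f'(x) = 0:
  f'(x) = 2*(x^2 + 3*x - 6)/(x^2 + 6)^2; the denominator is positive wherever f is defined, so f'(x) = 0 ⇔ 2*x^2 + 6*x - 12 = 0.
  Factor: 2*x^2 + 6*x - 12 = 2*(x^2 + 3*x - 6); x^2 + 3*x - 6 = 0 has no rational roots; quadratic formula: x = (-3 ± √33)/2.
  ⇒ x = -sqrt(33)/2 - 3/2 ≈ -4.3723, -3/2 + sqrt(33)/2 ≈ 1.3723

f''(x) = 2*(-2*x^3 - 9*x^2 + 36*x + 18)/(x^6 + 18*x^4 + 108*x^2 + 216)
Second-derivative test at each critical point:
  f''(-4.3723) = -0.0182 < 0 → local maximum
  f''(1.3723) = 0.1849 > 0 → local minimum

Critical points: x = -sqrt(33)/2 - 3/2 ≈ -4.3723 (local maximum); x = -3/2 + sqrt(33)/2 ≈ 1.3723 (local minimum)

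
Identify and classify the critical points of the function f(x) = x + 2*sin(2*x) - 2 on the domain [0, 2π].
f'(x) = 4*cos(2*x) + 1

Solve f'(x) = 0 on [0, 2π]:
  f'(x) = 0 ⇔ cos(2*x) = -1/4, i.e. 2*x = ±arccos(-1/4) + 2nπ; keep the solutions lying in [0, 2π].
  ⇒ x = acos(-1/4)/2 ≈ 0.9117, pi - acos(-1/4)/2 ≈ 2.2299, acos(-1/4)/2 + pi ≈ 4.0533, -acos(-1/4)/2 + 2*pi ≈ 5.3714

f''(x) = -8*sin(2*x)
Second-derivative test at each critical point:
  f''(0.9117) = -7.7460 < 0 → local maximum
  f''(2.2299) = 7.7460 > 0 → local minimum
  f''(4.0533) = -7.7460 < 0 → local maximum
  f''(5.3714) = 7.7460 > 0 → local minimum

Critical points: x = acos(-1/4)/2 ≈ 0.9117 (local maximum); x = pi - acos(-1/4)/2 ≈ 2.2299 (local minimum); x = acos(-1/4)/2 + pi ≈ 4.0533 (local maximum); x = -acos(-1/4)/2 + 2*pi ≈ 5.3714 (local minimum)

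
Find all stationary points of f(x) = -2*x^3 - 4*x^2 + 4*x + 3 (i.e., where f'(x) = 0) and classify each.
f'(x) = -6*x^2 - 8*x + 4

Solve f'(x) = 0:
  Factor: -6*x^2 - 8*x + 4 = -2*(3*x^2 + 4*x - 2); 3*x^2 + 4*x - 2 = 0 has no rational roots; quadratic formula: x = (-4 ± √40)/6.
  ⇒ x = -sqrt(10)/3 - 2/3 ≈ -1.7208, -2/3 + sqrt(10)/3 ≈ 0.3874

f''(x) = -12*x - 8
Second-derivative test at each critical point:
  f''(-1.7208) = 12.6491 > 0 → local minimum
  f''(0.3874) = -12.6491 < 0 → local maximum

Critical points: x = -sqrt(10)/3 - 2/3 ≈ -1.7208 (local minimum); x = -2/3 + sqrt(10)/3 ≈ 0.3874 (local maximum)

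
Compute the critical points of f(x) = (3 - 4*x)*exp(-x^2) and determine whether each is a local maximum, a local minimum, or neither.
f'(x) = 2*(x*(4*x - 3) - 2)*exp(-x^2)

Solve f'(x) = 0:
  f'(x) = (8*x^2 - 6*x - 4)·exp(-x^2) and exp(-x^2) > 0 for every x, so f'(x) = 0 ⇔ 8*x^2 - 6*x - 4 = 0.
  Factor: 8*x^2 - 6*x - 4 = 2*(4*x^2 - 3*x - 2); 4*x^2 - 3*x - 2 = 0 has no rational roots; quadratic formula: x = (3 ± √41)/8.
  ⇒ x = 3/8 - sqrt(41)/8 ≈ -0.4254, 3/8 + sqrt(41)/8 ≈ 1.1754

f''(x) = 2*(2*x^2*(3 - 4*x) + 12*x - 3)*exp(-x^2)
Second-derivative test at each critical point:
  f''(-0.4254) = -10.6864 < 0 → local maximum
  f''(1.1754) = 3.2168 > 0 → local minimum

Critical points: x = 3/8 - sqrt(41)/8 ≈ -0.4254 (local maximum); x = 3/8 + sqrt(41)/8 ≈ 1.1754 (local minimum)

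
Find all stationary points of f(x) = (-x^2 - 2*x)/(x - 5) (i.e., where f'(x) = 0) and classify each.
f'(x) = (-x^2 + 10*x + 10)/(x^2 - 10*x + 25)

Solve f'(x) = 0:
  f'(x) = -(x^2 - 10*x - 10)/(x - 5)^2; the denominator is positive wherever f is defined, so f'(x) = 0 ⇔ -x^2 + 10*x + 10 = 0.
  x^2 - 10*x - 10 = 0 has no rational roots; quadratic formula: x = (10 ± √140)/2.
  ⇒ x = 5 - sqrt(35) ≈ -0.9161, 5 + sqrt(35) ≈ 10.9161

f''(x) = -70/(x^3 - 15*x^2 + 75*x - 125)
Second-derivative test at each critical point:
  f''(-0.9161) = 0.3381 > 0 → local minimum
  f''(10.9161) = -0.3381 < 0 → local maximum

Critical points: x = 5 - sqrt(35) ≈ -0.9161 (local minimum); x = 5 + sqrt(35) ≈ 10.9161 (local maximum)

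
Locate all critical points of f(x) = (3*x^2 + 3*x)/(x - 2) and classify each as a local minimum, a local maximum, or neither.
f'(x) = 3*(x^2 - 4*x - 2)/(x^2 - 4*x + 4)

Solve f'(x) = 0:
  f'(x) = 3*(x^2 - 4*x - 2)/(x - 2)^2; the denominator is positive wherever f is defined, so f'(x) = 0 ⇔ 3*x^2 - 12*x - 6 = 0.
  Factor: 3*x^2 - 12*x - 6 = 3*(x^2 - 4*x - 2); x^2 - 4*x - 2 = 0 has no rational roots; quadratic formula: x = (4 ± √24)/2.
  ⇒ x = 2 - sqrt(6) ≈ -0.4495, 2 + sqrt(6) ≈ 4.4495

f''(x) = 36/(x^3 - 6*x^2 + 12*x - 8)
Second-derivative test at each critical point:
  f''(-0.4495) = -2.4495 < 0 → local maximum
  f''(4.4495) = 2.4495 > 0 → local minimum

Critical points: x = 2 - sqrt(6) ≈ -0.4495 (local maximum); x = 2 + sqrt(6) ≈ 4.4495 (local minimum)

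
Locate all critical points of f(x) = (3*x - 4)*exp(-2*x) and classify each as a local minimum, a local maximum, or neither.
f'(x) = (11 - 6*x)*exp(-2*x)

Solve f'(x) = 0:
  f'(x) = (11 - 6*x)·exp(-2*x) and exp(-2*x) > 0 for every x, so f'(x) = 0 ⇔ 11 - 6*x = 0.
  11 - 6*x = 0.
  ⇒ x = 11/6

f''(x) = 4*(3*x - 7)*exp(-2*x)
Second-derivative test at each critical point:
  f''(11/6) = -0.1534 < 0 → local maximum

Critical points: x = 11/6 (local maximum)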